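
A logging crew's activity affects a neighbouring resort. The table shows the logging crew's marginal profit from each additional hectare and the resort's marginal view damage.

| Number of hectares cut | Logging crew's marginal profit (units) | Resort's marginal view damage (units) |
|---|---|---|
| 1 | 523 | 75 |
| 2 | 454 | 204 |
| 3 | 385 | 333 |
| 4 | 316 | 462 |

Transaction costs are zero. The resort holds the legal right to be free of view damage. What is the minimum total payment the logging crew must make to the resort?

Efficient level: marginal profit ≥ marginal view damage through level 3, so k* = 3.
With the resort holding the right, the logging crew must at least compensate total damage at k*: 75 + 204 + 333 = 612.

612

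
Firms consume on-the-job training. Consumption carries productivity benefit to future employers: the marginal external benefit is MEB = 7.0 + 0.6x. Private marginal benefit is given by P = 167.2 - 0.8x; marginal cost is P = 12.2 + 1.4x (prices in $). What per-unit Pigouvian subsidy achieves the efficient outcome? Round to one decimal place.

Social marginal benefit = demand + MEB = 174.2 - 0.2x.
Set SMB = MC: 174.2 - 0.2x = 12.2 + 1.4x → x* = 101.2500.
The Pigouvian subsidy equals MEB at x*: 7.0 + 0.6×101.2500 = 67.7500.

subsidy = $67.8 per unit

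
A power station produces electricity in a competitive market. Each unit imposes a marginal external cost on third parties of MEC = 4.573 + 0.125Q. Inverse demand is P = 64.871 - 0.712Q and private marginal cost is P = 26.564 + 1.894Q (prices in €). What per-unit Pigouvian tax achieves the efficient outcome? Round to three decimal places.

tax = €6.117 per unit

Social marginal cost = private MC + MEC = 31.137 + 2.019Q.
Set SMC = demand: 31.137 + 2.019Q = 64.871 - 0.712Q → Q* = 12.3523.
The Pigouvian tax equals MEC at Q*: 4.573 + 0.125×12.3523 = 6.1170.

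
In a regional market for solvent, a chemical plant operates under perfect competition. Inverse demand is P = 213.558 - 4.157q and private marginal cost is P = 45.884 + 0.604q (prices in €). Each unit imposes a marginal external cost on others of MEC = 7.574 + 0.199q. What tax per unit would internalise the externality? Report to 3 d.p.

tax = €13.997 per unit

Social marginal cost = private MC + MEC = 53.458 + 0.803q.
Set SMC = demand: 53.458 + 0.803q = 213.558 - 4.157q → q* = 32.2782.
The Pigouvian tax equals MEC at q*: 7.574 + 0.199×32.2782 = 13.9974.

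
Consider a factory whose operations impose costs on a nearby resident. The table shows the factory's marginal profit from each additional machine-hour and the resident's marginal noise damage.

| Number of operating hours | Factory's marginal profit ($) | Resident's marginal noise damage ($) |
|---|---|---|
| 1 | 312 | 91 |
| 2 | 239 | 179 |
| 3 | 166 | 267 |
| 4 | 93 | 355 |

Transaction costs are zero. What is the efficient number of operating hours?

Bargaining reaches the level where marginal profit last exceeds marginal noise damage.
That holds through level 2 (239 ≥ 179) but not at 3 (166 < 267).

2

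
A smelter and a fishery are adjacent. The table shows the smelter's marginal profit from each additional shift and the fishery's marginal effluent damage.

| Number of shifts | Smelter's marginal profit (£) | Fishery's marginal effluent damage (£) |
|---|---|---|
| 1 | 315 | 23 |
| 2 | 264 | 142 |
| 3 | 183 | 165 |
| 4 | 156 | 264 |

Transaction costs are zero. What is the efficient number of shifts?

Bargaining reaches the level where marginal profit last exceeds marginal effluent damage.
That holds through level 3 (183 ≥ 165) but not at 4 (156 < 264).

3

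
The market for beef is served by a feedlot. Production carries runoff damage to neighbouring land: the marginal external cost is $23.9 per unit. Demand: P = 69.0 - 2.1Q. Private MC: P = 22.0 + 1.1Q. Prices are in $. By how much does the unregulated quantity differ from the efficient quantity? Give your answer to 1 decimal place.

7.5 units

Market equilibrium (private): 22.0 + 1.1Q = 69.0 - 2.1Q → Q_m = 14.6875.
Social marginal cost = private MC + MEC = 45.9 + 1.1Q.
Set SMC = demand: 45.9 + 1.1Q = 69.0 - 2.1Q → Q* = 7.2188.
Gap = |14.6875 − 7.2188| = 7.4687.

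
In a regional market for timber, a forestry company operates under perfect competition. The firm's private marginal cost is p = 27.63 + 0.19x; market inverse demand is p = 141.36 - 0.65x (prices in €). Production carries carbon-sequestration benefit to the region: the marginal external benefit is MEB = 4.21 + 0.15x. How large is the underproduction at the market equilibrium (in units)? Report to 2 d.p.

35.53 units

Market equilibrium (private): 27.63 + 0.19x = 141.36 - 0.65x → x_m = 135.3929.
Social marginal cost = private MC − MEB = 23.42 + 0.04x.
Set SMC = demand: 23.42 + 0.04x = 141.36 - 0.65x → x* = 170.9275.
Gap = |135.3929 − 170.9275| = 35.5346.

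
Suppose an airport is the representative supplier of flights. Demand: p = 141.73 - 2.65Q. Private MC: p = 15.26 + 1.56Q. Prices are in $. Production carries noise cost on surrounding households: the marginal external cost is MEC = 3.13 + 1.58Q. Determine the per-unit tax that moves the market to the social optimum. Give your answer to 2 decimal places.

Social marginal cost = private MC + MEC = 18.39 + 3.14Q.
Set SMC = demand: 18.39 + 3.14Q = 141.73 - 2.65Q → Q* = 21.3022.
The Pigouvian tax equals MEC at Q*: 3.13 + 1.58×21.3022 = 36.7875.

tax = $36.79 per unit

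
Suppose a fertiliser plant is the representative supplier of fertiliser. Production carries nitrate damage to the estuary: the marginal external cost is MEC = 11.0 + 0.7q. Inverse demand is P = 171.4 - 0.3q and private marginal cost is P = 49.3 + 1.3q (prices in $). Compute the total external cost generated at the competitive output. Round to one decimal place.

Market equilibrium (private): 49.3 + 1.3q = 171.4 - 0.3q → q_m = 76.3125.
Total external cost = ∫₀^{q_m} (11.0 + 0.7q) dq = 11.0×76.3125 + ½×0.7×76.3125² = 2877.6967.

$2877.7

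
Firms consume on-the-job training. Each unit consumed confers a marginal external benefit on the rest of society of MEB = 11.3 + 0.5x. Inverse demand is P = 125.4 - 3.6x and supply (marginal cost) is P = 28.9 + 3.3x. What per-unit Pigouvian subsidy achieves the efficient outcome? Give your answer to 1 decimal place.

Social marginal benefit = demand + MEB = 136.7 - 3.1x.
Set SMB = MC: 136.7 - 3.1x = 28.9 + 3.3x → x* = 16.8438.
The Pigouvian subsidy equals MEB at x*: 11.3 + 0.5×16.8438 = 19.7219.

subsidy = 19.7 per unit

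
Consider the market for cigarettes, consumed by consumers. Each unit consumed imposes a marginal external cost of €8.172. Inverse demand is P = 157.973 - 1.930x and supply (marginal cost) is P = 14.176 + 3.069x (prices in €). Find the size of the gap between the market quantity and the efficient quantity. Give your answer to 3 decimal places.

1.635 units

Market equilibrium (private): 14.176 + 3.069x = 157.973 - 1.930x → x_m = 28.7652.
Social marginal benefit = demand − MEC = 149.801 - 1.930x.
Set SMB = MC: 149.801 - 1.930x = 14.176 + 3.069x → x* = 27.1304.
Gap = |28.7652 − 27.1304| = 1.6348.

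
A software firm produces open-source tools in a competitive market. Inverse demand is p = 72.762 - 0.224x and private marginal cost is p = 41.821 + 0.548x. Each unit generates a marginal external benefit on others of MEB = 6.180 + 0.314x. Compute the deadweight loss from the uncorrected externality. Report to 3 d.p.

DWL = 384.408

Market equilibrium (private): 41.821 + 0.548x = 72.762 - 0.224x → x_m = 40.0790.
Social marginal cost = private MC − MEB = 35.641 + 0.234x.
Set SMC = demand: 35.641 + 0.234x = 72.762 - 0.224x → x* = 81.0502.
Between x* and x_m the wedge demand − SMC runs linearly from 0 to MEB(x_m), so the loss is a triangle.
DWL = ½ × 40.9712 × 18.7648 = 384.4082.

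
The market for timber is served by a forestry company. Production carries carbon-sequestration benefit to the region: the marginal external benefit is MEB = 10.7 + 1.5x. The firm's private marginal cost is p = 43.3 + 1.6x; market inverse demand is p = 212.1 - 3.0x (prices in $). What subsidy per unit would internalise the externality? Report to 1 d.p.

Social marginal cost = private MC − MEB = 32.6 + 0.1x.
Set SMC = demand: 32.6 + 0.1x = 212.1 - 3.0x → x* = 57.9032.
The Pigouvian subsidy equals MEB at x*: 10.7 + 1.5×57.9032 = 97.5548.

subsidy = $97.6 per unit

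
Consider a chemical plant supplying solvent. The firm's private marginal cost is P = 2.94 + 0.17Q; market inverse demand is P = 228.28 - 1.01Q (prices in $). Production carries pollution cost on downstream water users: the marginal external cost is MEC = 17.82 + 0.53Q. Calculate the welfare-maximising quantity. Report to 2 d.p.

Q* = 121.36

Social marginal cost = private MC + MEC = 20.76 + 0.70Q.
Set SMC = demand: 20.76 + 0.70Q = 228.28 - 1.01Q → Q* = 121.3567.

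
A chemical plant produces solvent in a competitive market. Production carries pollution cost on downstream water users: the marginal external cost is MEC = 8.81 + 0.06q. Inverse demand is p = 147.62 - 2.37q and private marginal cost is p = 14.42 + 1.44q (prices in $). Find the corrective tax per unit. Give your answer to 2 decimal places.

tax = $10.74 per unit

Social marginal cost = private MC + MEC = 23.23 + 1.50q.
Set SMC = demand: 23.23 + 1.50q = 147.62 - 2.37q → q* = 32.1421.
The Pigouvian tax equals MEC at q*: 8.81 + 0.06×32.1421 = 10.7385.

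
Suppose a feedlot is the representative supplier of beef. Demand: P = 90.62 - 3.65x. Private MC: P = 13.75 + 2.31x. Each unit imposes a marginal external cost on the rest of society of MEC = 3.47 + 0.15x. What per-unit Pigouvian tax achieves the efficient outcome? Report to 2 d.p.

Social marginal cost = private MC + MEC = 17.22 + 2.46x.
Set SMC = demand: 17.22 + 2.46x = 90.62 - 3.65x → x* = 12.0131.
The Pigouvian tax equals MEC at x*: 3.47 + 0.15×12.0131 = 5.2720.

tax = 5.27 per unit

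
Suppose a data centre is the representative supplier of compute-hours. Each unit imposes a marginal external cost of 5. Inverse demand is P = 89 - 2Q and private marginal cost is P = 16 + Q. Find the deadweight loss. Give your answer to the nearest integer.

DWL = 4

Market equilibrium (private): 16 + Q = 89 - 2Q → Q_m = 24.3333.
Social marginal cost = private MC + MEC = 21 + Q.
Set SMC = demand: 21 + Q = 89 - 2Q → Q* = 22.6667.
Height of the DWL triangle at Q_m is SMC(Q_m) − demand(Q_m) = MEC(Q_m) = 5.0000.
DWL = ½ × 1.6666 × 5.0000 = 4.1665.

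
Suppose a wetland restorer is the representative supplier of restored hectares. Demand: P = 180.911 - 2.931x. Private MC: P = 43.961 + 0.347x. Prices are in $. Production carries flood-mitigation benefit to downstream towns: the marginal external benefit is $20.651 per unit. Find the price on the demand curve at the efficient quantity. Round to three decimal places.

Social marginal cost = private MC − MEB = 23.310 + 0.347x.
Set SMC = demand: 23.310 + 0.347x = 180.911 - 2.931x → x* = 48.0784.
Consumer price on the demand curve at x*: 180.911 − 2.931×48.0784 = 39.9932.

P = $39.993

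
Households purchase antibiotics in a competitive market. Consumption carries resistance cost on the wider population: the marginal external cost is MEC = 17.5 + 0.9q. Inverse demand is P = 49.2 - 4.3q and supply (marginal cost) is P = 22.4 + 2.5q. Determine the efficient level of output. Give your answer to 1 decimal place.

q* = 1.2

Social marginal benefit = demand − MEC = 31.7 - 5.2q.
Set SMB = MC: 31.7 - 5.2q = 22.4 + 2.5q → q* = 1.2078.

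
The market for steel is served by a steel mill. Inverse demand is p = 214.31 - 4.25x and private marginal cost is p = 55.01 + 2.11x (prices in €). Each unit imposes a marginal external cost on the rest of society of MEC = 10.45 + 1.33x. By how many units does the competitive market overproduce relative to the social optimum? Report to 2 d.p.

Market equilibrium (private): 55.01 + 2.11x = 214.31 - 4.25x → x_m = 25.0472.
Social marginal cost = private MC + MEC = 65.46 + 3.44x.
Set SMC = demand: 65.46 + 3.44x = 214.31 - 4.25x → x* = 19.3563.
Gap = |25.0472 − 19.3563| = 5.6909.

5.69 units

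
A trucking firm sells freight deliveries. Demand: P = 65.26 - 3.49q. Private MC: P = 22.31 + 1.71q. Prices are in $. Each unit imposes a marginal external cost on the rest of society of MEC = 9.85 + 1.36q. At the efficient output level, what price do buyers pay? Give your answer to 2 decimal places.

P = $47.65

Social marginal cost = private MC + MEC = 32.16 + 3.07q.
Set SMC = demand: 32.16 + 3.07q = 65.26 - 3.49q → q* = 5.0457.
Consumer price on the demand curve at q*: 65.26 − 3.49×5.0457 = 47.6505.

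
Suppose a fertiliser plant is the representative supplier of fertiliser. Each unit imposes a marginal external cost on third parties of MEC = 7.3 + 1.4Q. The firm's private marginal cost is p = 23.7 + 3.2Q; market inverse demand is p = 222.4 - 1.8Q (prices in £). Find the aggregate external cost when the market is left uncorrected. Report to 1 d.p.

Market equilibrium (private): 23.7 + 3.2Q = 222.4 - 1.8Q → Q_m = 39.7400.
Total external cost = ∫₀^{Q_m} (7.3 + 1.4Q) dQ = 7.3×39.7400 + ½×1.4×39.7400² = 1395.5893.

£1395.6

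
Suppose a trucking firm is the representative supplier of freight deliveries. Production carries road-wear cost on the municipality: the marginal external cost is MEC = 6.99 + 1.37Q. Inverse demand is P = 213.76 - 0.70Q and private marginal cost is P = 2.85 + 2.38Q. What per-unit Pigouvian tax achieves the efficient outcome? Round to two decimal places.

tax = 69.77 per unit

Social marginal cost = private MC + MEC = 9.84 + 3.75Q.
Set SMC = demand: 9.84 + 3.75Q = 213.76 - 0.70Q → Q* = 45.8247.
The Pigouvian tax equals MEC at Q*: 6.99 + 1.37×45.8247 = 69.7698.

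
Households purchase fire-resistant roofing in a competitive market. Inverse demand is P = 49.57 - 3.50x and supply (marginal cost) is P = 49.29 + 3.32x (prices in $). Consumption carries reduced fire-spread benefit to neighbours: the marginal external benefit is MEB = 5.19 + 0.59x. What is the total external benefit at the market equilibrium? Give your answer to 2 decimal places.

Market equilibrium (private): 49.29 + 3.32x = 49.57 - 3.50x → x_m = 0.0411.
Total external benefit = ∫₀^{x_m} (5.19 + 0.59x) dx = 5.19×0.0411 + ½×0.59×0.0411² = 0.2138.

$0.21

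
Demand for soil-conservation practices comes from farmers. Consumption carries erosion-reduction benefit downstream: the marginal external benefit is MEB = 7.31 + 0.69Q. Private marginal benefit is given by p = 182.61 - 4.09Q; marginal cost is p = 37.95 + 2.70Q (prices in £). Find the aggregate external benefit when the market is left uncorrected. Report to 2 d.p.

£312.33

Market equilibrium (private): 37.95 + 2.70Q = 182.61 - 4.09Q → Q_m = 21.3049.
Total external benefit = ∫₀^{Q_m} (7.31 + 0.69Q) dQ = 7.31×21.3049 + ½×0.69×21.3049² = 312.3339.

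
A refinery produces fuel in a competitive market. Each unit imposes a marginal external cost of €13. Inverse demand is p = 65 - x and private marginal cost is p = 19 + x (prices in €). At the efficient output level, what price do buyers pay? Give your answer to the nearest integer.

Social marginal cost = private MC + MEC = 32 + x.
Set SMC = demand: 32 + x = 65 - x → x* = 16.5000.
Consumer price on the demand curve at x*: 65 − 1×16.5000 = 48.5000.

P = €49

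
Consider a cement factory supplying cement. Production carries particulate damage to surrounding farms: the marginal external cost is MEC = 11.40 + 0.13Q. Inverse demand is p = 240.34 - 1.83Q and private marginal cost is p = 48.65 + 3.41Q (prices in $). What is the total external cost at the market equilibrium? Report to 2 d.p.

Market equilibrium (private): 48.65 + 3.41Q = 240.34 - 1.83Q → Q_m = 36.5821.
Total external cost = ∫₀^{Q_m} (11.40 + 0.13Q) dQ = 11.40×36.5821 + ½×0.13×36.5821² = 504.0222.

$504.02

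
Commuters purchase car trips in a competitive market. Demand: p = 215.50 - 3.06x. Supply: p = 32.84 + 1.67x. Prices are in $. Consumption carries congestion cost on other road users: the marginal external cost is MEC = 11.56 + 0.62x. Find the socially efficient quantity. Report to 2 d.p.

Social marginal benefit = demand − MEC = 203.94 - 3.68x.
Set SMB = MC: 203.94 - 3.68x = 32.84 + 1.67x → x* = 31.9813.

x* = 31.98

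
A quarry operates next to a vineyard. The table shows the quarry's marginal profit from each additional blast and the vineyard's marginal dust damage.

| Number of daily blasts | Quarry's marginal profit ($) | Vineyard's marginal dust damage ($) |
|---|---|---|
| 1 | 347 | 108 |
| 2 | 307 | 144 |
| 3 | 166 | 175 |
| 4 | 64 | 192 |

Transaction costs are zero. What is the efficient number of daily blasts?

Bargaining reaches the level where marginal profit last exceeds marginal dust damage.
That holds through level 2 (307 ≥ 144) but not at 3 (166 < 175).

2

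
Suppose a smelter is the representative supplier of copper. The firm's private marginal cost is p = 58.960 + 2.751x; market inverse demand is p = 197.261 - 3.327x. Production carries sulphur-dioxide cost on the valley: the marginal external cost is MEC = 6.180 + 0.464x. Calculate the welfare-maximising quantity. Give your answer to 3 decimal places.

x* = 20.196

Social marginal cost = private MC + MEC = 65.140 + 3.215x.
Set SMC = demand: 65.140 + 3.215x = 197.261 - 3.327x → x* = 20.1958.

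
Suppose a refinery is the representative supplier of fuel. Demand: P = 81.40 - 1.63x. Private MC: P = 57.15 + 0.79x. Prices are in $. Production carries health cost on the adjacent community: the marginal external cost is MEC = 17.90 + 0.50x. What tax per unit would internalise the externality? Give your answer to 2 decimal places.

Social marginal cost = private MC + MEC = 75.05 + 1.29x.
Set SMC = demand: 75.05 + 1.29x = 81.40 - 1.63x → x* = 2.1747.
The Pigouvian tax equals MEC at x*: 17.90 + 0.50×2.1747 = 18.9874.

tax = $18.99 per unit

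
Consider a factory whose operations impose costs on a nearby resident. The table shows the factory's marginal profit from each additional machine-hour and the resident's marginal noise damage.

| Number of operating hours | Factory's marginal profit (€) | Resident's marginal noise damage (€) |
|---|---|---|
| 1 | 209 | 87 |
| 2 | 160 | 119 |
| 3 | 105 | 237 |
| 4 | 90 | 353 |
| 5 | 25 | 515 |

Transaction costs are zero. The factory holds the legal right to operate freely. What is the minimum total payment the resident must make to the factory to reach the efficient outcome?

Left alone the factory would choose level 5 (marginal profit stays positive).
Efficient level: k* = 2 (marginal profit ≥ marginal noise damage through 2).
The resident must at least cover the factory's forgone profit from cutting 5→2: 105 + 90 + 25 = 220.

€220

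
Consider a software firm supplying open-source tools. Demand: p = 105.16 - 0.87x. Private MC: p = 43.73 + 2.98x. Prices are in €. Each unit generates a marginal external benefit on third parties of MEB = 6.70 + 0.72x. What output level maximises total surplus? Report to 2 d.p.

Social marginal cost = private MC − MEB = 37.03 + 2.26x.
Set SMC = demand: 37.03 + 2.26x = 105.16 - 0.87x → x* = 21.7668.

x* = 21.77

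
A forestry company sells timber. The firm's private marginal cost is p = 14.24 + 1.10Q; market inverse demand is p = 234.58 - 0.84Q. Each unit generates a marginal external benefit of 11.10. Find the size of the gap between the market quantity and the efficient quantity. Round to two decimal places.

Market equilibrium (private): 14.24 + 1.10Q = 234.58 - 0.84Q → Q_m = 113.5773.
Social marginal cost = private MC − MEB = 3.14 + 1.10Q.
Set SMC = demand: 3.14 + 1.10Q = 234.58 - 0.84Q → Q* = 119.2990.
Gap = |113.5773 − 119.2990| = 5.7217.

5.72 units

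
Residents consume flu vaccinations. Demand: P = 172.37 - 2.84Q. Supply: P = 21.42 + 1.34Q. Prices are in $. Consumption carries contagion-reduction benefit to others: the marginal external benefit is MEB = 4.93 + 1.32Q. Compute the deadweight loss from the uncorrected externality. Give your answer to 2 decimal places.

DWL = $483.67

Market equilibrium (private): 21.42 + 1.34Q = 172.37 - 2.84Q → Q_m = 36.1124.
Social marginal benefit = demand + MEB = 177.30 - 1.52Q.
Set SMB = MC: 177.30 - 1.52Q = 21.42 + 1.34Q → Q* = 54.5035.
The loss is the area between SMB and MC from Q* to Q_m; with linear curves that's a triangle of height MEB(Q_m).
DWL = ½ × 18.3911 × 52.5984 = 483.6712.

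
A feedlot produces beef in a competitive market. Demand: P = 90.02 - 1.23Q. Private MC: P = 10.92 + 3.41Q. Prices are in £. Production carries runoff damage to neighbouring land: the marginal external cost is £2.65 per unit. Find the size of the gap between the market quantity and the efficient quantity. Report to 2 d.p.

0.57 units

Market equilibrium (private): 10.92 + 3.41Q = 90.02 - 1.23Q → Q_m = 17.0474.
Social marginal cost = private MC + MEC = 13.57 + 3.41Q.
Set SMC = demand: 13.57 + 3.41Q = 90.02 - 1.23Q → Q* = 16.4763.
Gap = |17.0474 − 16.4763| = 0.5711.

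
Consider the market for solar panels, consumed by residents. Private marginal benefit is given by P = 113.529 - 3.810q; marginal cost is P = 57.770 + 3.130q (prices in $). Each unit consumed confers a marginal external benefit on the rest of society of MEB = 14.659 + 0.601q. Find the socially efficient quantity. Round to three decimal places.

Social marginal benefit = demand + MEB = 128.188 - 3.209q.
Set SMB = MC: 128.188 - 3.209q = 57.770 + 3.130q → q* = 11.1087.

q* = 11.109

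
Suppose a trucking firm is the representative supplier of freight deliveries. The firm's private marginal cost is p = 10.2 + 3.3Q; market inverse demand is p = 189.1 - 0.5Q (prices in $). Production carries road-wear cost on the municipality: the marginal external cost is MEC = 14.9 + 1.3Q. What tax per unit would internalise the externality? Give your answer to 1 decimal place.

Social marginal cost = private MC + MEC = 25.1 + 4.6Q.
Set SMC = demand: 25.1 + 4.6Q = 189.1 - 0.5Q → Q* = 32.1569.
The Pigouvian tax equals MEC at Q*: 14.9 + 1.3×32.1569 = 56.7040.

tax = $56.7 per unit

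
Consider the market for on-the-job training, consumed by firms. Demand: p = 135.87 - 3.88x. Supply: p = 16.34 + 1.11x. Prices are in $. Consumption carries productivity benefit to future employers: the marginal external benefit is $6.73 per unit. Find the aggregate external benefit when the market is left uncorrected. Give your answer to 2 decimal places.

Market equilibrium (private): 16.34 + 1.11x = 135.87 - 3.88x → x_m = 23.9539.
Total external benefit = MEB × x_m = 6.73 × 23.9539 = 161.2097.

$161.21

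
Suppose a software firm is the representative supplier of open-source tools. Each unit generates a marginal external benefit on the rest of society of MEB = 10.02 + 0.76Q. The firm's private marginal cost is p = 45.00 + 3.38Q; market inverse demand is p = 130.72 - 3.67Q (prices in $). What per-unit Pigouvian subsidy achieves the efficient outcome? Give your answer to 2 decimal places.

subsidy = $21.59 per unit

Social marginal cost = private MC − MEB = 34.98 + 2.62Q.
Set SMC = demand: 34.98 + 2.62Q = 130.72 - 3.67Q → Q* = 15.2210.
The Pigouvian subsidy equals MEB at Q*: 10.02 + 0.76×15.2210 = 21.5880.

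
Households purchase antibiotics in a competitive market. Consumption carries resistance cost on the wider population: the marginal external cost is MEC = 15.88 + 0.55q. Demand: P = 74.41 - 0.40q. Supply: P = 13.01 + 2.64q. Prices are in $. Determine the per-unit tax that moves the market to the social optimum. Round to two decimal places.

tax = $22.85 per unit

Social marginal benefit = demand − MEC = 58.53 - 0.95q.
Set SMB = MC: 58.53 - 0.95q = 13.01 + 2.64q → q* = 12.6797.
The Pigouvian tax equals MEC at q*: 15.88 + 0.55×12.6797 = 22.8538.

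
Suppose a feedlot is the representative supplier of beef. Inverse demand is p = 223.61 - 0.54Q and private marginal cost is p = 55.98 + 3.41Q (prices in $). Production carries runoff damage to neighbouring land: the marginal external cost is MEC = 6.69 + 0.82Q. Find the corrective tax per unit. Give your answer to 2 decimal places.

tax = $34.36 per unit

Social marginal cost = private MC + MEC = 62.67 + 4.23Q.
Set SMC = demand: 62.67 + 4.23Q = 223.61 - 0.54Q → Q* = 33.7400.
The Pigouvian tax equals MEC at Q*: 6.69 + 0.82×33.7400 = 34.3568.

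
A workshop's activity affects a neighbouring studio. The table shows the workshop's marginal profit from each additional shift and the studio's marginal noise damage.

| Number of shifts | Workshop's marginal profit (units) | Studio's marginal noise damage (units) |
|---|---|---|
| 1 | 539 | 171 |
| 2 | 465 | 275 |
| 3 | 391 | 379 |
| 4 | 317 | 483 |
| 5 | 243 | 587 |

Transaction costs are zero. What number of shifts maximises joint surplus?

3

Bargaining reaches the level where marginal profit last exceeds marginal noise damage.
That holds through level 3 (391 ≥ 379) but not at 4 (317 < 483).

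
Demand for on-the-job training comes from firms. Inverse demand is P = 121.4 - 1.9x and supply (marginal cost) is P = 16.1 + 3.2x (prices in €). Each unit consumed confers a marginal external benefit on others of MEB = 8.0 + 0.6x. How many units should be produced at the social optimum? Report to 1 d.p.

x* = 25.2

Social marginal benefit = demand + MEB = 129.4 - 1.3x.
Set SMB = MC: 129.4 - 1.3x = 16.1 + 3.2x → x* = 25.1778.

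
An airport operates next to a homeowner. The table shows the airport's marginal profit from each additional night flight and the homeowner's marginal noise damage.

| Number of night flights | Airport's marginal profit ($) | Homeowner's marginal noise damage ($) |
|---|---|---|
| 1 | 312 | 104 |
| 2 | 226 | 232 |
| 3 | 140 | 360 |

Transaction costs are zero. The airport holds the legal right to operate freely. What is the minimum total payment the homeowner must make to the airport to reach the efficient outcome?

$366

Left alone the airport would choose level 3 (marginal profit stays positive).
Efficient level: k* = 1 (marginal profit ≥ marginal noise damage through 1).
The homeowner must at least cover the airport's forgone profit from cutting 3→1: 226 + 140 = 366.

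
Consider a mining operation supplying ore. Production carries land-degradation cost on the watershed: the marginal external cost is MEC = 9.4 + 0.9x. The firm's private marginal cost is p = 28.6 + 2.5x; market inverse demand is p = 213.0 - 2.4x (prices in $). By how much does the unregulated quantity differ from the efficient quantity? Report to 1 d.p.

Market equilibrium (private): 28.6 + 2.5x = 213.0 - 2.4x → x_m = 37.6327.
Social marginal cost = private MC + MEC = 38.0 + 3.4x.
Set SMC = demand: 38.0 + 3.4x = 213.0 - 2.4x → x* = 30.1724.
Gap = |37.6327 − 30.1724| = 7.4603.

7.5 units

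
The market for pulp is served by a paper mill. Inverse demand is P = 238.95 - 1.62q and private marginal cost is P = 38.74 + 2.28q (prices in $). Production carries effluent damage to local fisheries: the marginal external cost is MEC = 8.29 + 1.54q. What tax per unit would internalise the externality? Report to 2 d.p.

tax = $62.62 per unit

Social marginal cost = private MC + MEC = 47.03 + 3.82q.
Set SMC = demand: 47.03 + 3.82q = 238.95 - 1.62q → q* = 35.2794.
The Pigouvian tax equals MEC at q*: 8.29 + 1.54×35.2794 = 62.6203.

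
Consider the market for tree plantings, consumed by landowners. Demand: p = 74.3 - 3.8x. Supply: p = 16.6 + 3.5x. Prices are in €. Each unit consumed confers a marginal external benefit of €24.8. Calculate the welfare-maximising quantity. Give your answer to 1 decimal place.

Social marginal benefit = demand + MEB = 99.1 - 3.8x.
Set SMB = MC: 99.1 - 3.8x = 16.6 + 3.5x → x* = 11.3014.

x* = 11.3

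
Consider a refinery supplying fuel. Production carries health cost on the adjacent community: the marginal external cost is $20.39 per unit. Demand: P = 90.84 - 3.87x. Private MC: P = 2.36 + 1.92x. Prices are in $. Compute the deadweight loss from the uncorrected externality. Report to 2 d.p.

DWL = $35.90

Market equilibrium (private): 2.36 + 1.92x = 90.84 - 3.87x → x_m = 15.2815.
Social marginal cost = private MC + MEC = 22.75 + 1.92x.
Set SMC = demand: 22.75 + 1.92x = 90.84 - 3.87x → x* = 11.7599.
Between x* and x_m the wedge SMC − demand runs linearly from 0 to MEC(x_m), so the loss is a triangle.
DWL = ½ × 3.5216 × 20.3900 = 35.9027.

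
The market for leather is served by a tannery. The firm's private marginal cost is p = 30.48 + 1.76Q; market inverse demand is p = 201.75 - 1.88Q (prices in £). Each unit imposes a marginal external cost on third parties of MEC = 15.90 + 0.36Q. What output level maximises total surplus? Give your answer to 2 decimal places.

Social marginal cost = private MC + MEC = 46.38 + 2.12Q.
Set SMC = demand: 46.38 + 2.12Q = 201.75 - 1.88Q → Q* = 38.8425.

Q* = 38.84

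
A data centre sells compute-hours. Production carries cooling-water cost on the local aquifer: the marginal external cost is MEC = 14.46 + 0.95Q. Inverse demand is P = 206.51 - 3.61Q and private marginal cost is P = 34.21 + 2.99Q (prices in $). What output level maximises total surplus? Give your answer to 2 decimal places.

Social marginal cost = private MC + MEC = 48.67 + 3.94Q.
Set SMC = demand: 48.67 + 3.94Q = 206.51 - 3.61Q → Q* = 20.9060.

Q* = 20.91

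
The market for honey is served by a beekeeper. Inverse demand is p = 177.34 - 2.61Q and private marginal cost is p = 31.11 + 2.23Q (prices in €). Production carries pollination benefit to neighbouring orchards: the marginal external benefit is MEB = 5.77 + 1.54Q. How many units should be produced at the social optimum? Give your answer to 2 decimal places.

Social marginal cost = private MC − MEB = 25.34 + 0.69Q.
Set SMC = demand: 25.34 + 0.69Q = 177.34 - 2.61Q → Q* = 46.0606.

Q* = 46.06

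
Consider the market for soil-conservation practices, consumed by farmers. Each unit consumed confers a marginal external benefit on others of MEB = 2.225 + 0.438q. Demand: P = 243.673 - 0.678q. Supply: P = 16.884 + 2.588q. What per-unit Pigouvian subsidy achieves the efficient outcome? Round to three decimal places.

Social marginal benefit = demand + MEB = 245.898 - 0.240q.
Set SMB = MC: 245.898 - 0.240q = 16.884 + 2.588q → q* = 80.9809.
The Pigouvian subsidy equals MEB at q*: 2.225 + 0.438×80.9809 = 37.6946.

subsidy = 37.695 per unit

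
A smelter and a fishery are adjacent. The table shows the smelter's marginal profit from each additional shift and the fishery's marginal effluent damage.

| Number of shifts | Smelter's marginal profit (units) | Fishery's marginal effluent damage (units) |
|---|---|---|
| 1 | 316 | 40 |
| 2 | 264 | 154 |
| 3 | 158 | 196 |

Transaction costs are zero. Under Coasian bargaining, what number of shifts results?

Bargaining reaches the level where marginal profit last exceeds marginal effluent damage.
That holds through level 2 (264 ≥ 154) but not at 3 (158 < 196).

2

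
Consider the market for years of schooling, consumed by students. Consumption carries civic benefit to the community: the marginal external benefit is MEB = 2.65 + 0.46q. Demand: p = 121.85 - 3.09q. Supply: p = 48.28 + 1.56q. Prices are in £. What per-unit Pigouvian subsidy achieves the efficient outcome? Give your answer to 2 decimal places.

Social marginal benefit = demand + MEB = 124.50 - 2.63q.
Set SMB = MC: 124.50 - 2.63q = 48.28 + 1.56q → q* = 18.1909.
The Pigouvian subsidy equals MEB at q*: 2.65 + 0.46×18.1909 = 11.0178.

subsidy = £11.02 per unit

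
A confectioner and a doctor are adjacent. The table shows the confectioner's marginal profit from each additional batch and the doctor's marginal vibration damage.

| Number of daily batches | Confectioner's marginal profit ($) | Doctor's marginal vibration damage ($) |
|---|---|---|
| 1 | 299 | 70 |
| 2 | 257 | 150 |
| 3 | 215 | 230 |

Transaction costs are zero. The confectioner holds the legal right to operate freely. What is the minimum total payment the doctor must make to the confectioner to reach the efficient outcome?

Left alone the confectioner would choose level 3 (marginal profit stays positive).
Efficient level: k* = 2 (marginal profit ≥ marginal vibration damage through 2).
The doctor must at least cover the confectioner's forgone profit from cutting 3→2: 215 = 215.

$215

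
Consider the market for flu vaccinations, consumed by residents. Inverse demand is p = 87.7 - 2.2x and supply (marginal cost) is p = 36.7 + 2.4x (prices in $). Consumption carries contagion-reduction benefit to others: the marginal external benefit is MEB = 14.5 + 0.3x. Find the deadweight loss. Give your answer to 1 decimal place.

Market equilibrium (private): 36.7 + 2.4x = 87.7 - 2.2x → x_m = 11.0870.
Social marginal benefit = demand + MEB = 102.2 - 1.9x.
Set SMB = MC: 102.2 - 1.9x = 36.7 + 2.4x → x* = 15.2326.
Height of the DWL triangle at x_m is SMB(x_m) − MC(x_m) = MEB(x_m) = 17.8261.
DWL = ½ × 4.1456 × 17.8261 = 36.9499.

DWL = $36.9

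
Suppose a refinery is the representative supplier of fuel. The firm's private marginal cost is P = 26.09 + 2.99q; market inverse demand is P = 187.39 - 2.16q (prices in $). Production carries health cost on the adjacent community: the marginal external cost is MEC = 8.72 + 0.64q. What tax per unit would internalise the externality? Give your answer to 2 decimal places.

Social marginal cost = private MC + MEC = 34.81 + 3.63q.
Set SMC = demand: 34.81 + 3.63q = 187.39 - 2.16q → q* = 26.3523.
The Pigouvian tax equals MEC at q*: 8.72 + 0.64×26.3523 = 25.5855.

tax = $25.59 per unit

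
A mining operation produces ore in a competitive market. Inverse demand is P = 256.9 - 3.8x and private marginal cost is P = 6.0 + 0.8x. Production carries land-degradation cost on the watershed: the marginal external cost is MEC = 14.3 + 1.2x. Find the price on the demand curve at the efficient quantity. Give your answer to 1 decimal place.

P = 101.9

Social marginal cost = private MC + MEC = 20.3 + 2.0x.
Set SMC = demand: 20.3 + 2.0x = 256.9 - 3.8x → x* = 40.7931.
Consumer price on the demand curve at x*: 256.9 − 3.8×40.7931 = 101.8862.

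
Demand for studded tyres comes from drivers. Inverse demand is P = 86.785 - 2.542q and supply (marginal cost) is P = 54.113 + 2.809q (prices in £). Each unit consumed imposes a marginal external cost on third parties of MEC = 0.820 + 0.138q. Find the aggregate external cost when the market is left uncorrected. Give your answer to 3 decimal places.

Market equilibrium (private): 54.113 + 2.809q = 86.785 - 2.542q → q_m = 6.1058.
Total external cost = ∫₀^{q_m} (0.820 + 0.138q) dq = 0.820×6.1058 + ½×0.138×6.1058² = 7.5791.

£7.579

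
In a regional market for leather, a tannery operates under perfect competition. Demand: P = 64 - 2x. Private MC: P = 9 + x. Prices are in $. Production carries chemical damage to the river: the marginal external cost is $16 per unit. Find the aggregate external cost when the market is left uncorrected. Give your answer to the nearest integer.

$293

Market equilibrium (private): 9 + x = 64 - 2x → x_m = 18.3333.
Total external cost = MEC × x_m = 16 × 18.3333 = 293.3328.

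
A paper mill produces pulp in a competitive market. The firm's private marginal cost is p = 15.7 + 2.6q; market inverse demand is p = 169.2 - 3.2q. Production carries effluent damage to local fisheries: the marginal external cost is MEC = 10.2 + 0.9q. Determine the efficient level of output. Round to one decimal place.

q* = 21.4

Social marginal cost = private MC + MEC = 25.9 + 3.5q.
Set SMC = demand: 25.9 + 3.5q = 169.2 - 3.2q → q* = 21.3881.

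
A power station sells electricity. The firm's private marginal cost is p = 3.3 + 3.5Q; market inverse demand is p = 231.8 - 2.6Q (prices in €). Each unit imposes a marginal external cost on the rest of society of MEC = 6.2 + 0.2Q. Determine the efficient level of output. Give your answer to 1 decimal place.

Social marginal cost = private MC + MEC = 9.5 + 3.7Q.
Set SMC = demand: 9.5 + 3.7Q = 231.8 - 2.6Q → Q* = 35.2857.

Q* = 35.3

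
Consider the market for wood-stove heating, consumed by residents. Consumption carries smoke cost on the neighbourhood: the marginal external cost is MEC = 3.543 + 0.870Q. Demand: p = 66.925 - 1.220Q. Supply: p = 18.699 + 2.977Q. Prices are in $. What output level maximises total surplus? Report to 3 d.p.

Social marginal benefit = demand − MEC = 63.382 - 2.090Q.
Set SMB = MC: 63.382 - 2.090Q = 18.699 + 2.977Q → Q* = 8.8184.

Q* = 8.818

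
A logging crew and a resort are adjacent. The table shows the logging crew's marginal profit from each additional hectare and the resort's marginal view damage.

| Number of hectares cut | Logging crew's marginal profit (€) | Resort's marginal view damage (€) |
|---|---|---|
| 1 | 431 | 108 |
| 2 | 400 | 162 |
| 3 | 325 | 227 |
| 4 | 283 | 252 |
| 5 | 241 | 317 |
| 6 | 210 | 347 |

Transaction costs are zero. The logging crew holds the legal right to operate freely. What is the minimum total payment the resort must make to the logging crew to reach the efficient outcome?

Left alone the logging crew would choose level 6 (marginal profit stays positive).
Efficient level: k* = 4 (marginal profit ≥ marginal view damage through 4).
The resort must at least cover the logging crew's forgone profit from cutting 6→4: 241 + 210 = 451.

€451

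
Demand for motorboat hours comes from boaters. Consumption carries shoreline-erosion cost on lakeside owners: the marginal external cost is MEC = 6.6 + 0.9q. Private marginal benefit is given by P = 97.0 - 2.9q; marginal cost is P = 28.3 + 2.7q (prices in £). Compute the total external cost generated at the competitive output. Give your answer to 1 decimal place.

Market equilibrium (private): 28.3 + 2.7q = 97.0 - 2.9q → q_m = 12.2679.
Total external cost = ∫₀^{q_m} (6.6 + 0.9q) dq = 6.6×12.2679 + ½×0.9×12.2679² = 148.6938.

£148.7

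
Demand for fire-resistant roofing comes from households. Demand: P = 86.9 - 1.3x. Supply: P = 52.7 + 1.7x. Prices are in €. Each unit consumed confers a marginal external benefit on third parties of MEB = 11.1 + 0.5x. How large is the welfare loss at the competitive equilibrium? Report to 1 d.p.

Market equilibrium (private): 52.7 + 1.7x = 86.9 - 1.3x → x_m = 11.4000.
Social marginal benefit = demand + MEB = 98.0 - 0.8x.
Set SMB = MC: 98.0 - 0.8x = 52.7 + 1.7x → x* = 18.1200.
Between x* and x_m the wedge SMB − MC runs linearly from 0 to MEB(x_m), so the loss is a triangle.
DWL = ½ × 6.7200 × 16.8000 = 56.4480.

DWL = €56.4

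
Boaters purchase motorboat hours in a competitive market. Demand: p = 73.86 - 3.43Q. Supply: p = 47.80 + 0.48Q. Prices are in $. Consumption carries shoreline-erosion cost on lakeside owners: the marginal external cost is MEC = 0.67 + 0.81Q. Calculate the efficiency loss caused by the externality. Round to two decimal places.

DWL = $3.90

Market equilibrium (private): 47.80 + 0.48Q = 73.86 - 3.43Q → Q_m = 6.6650.
Social marginal benefit = demand − MEC = 73.19 - 4.24Q.
Set SMB = MC: 73.19 - 4.24Q = 47.80 + 0.48Q → Q* = 5.3792.
The loss is the area between SMB and MC from Q* to Q_m; with linear curves that's a triangle of height MEC(Q_m).
DWL = ½ × 1.2858 × 6.0686 = 3.9015.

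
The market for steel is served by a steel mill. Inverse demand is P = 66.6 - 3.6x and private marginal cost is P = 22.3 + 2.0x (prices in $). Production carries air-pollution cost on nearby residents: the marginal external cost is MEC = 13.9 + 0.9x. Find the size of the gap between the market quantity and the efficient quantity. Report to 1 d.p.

Market equilibrium (private): 22.3 + 2.0x = 66.6 - 3.6x → x_m = 7.9107.
Social marginal cost = private MC + MEC = 36.2 + 2.9x.
Set SMC = demand: 36.2 + 2.9x = 66.6 - 3.6x → x* = 4.6769.
Gap = |7.9107 − 4.6769| = 3.2338.

3.2 units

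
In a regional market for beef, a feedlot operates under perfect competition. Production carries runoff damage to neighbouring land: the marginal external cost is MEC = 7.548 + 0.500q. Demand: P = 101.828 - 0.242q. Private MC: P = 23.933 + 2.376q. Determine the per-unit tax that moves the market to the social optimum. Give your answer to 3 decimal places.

Social marginal cost = private MC + MEC = 31.481 + 2.876q.
Set SMC = demand: 31.481 + 2.876q = 101.828 - 0.242q → q* = 22.5616.
The Pigouvian tax equals MEC at q*: 7.548 + 0.500×22.5616 = 18.8288.

tax = 18.829 per unit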